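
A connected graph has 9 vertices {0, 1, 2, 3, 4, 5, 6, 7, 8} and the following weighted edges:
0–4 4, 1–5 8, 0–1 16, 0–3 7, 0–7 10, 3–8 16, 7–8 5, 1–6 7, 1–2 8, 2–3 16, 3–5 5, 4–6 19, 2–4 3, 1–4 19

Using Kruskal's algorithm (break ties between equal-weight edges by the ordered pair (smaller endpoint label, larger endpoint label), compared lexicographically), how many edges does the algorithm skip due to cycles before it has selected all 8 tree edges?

Sort edges by weight, then run Kruskal:
2–4 (3): add — endpoints in different components.
0–4 (4): add — endpoints in different components.
3–5 (5): add — endpoints in different components.
7–8 (5): add — endpoints in different components.
0–3 (7): add — endpoints in different components.
1–6 (7): add — endpoints in different components.
1–2 (8): add — endpoints in different components.
1–5 (8): skip — 1 and 5 already connected.
0–7 (10): add — endpoints in different components.
Edges rejected before the tree was complete: 1.

1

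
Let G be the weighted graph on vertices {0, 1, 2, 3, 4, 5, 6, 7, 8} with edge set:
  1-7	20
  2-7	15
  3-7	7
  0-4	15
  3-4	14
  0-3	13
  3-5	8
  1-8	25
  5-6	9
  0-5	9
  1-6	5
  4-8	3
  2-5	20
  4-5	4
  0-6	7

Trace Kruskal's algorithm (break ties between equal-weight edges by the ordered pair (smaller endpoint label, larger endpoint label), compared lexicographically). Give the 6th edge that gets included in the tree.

Kruskal: consider edges lightest-first.
4-8 (3): add — endpoints in different components.
4-5 (4): add — endpoints in different components.
1-6 (5): add — endpoints in different components.
0-6 (7): add — endpoints in different components.
3-7 (7): add — endpoints in different components.
3-5 (8): add — endpoints in different components.
0-5 (9): add — endpoints in different components.
5-6 (9): skip — 5 and 6 already connected.
0-3 (13): skip — 0 and 3 already connected.
3-4 (14): skip — 3 and 4 already connected.
0-4 (15): skip — 0 and 4 already connected.
2-7 (15): add — endpoints in different components.
The 6th edge added is 3-5.

3-5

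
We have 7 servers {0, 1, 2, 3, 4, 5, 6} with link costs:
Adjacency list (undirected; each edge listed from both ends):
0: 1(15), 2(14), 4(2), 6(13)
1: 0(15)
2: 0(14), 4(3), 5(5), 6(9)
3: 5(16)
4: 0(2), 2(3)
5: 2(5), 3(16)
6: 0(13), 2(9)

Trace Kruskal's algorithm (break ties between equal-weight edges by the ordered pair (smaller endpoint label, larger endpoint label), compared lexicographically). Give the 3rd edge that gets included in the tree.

2-5

Kruskal's algorithm — process edges by increasing weight (ties by edge label):
0–4 (2): add — endpoints in different components.
2–4 (3): add — endpoints in different components.
2–5 (5): add — endpoints in different components.
2–6 (9): add — endpoints in different components.
0–6 (13): skip — 0 and 6 already connected.
0–2 (14): skip — 0 and 2 already connected.
0–1 (15): add — endpoints in different components.
3–5 (16): add — endpoints in different components.
The 3rd edge added is 2–5.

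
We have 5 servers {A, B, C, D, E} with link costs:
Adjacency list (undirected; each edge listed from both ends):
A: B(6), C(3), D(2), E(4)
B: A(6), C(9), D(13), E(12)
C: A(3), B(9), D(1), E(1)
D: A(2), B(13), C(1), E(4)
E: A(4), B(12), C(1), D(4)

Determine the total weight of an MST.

Sort edges by weight, then run Kruskal:
C-D (1): add. Components now {A} {B} {C,D} {E}
C-E (1): add. Components now {A} {B} {C,D,E}
A-D (2): add. Components now {A,C,D,E} {B}
A-C (3): skip — A and C already connected.
A-E (4): skip — A and E already connected.
D-E (4): skip — D and E already connected.
A-B (6): add. Components now {A,B,C,D,E}
MST edges: C-D, C-E, A-D, A-B; total weight 1+1+2+6 = 10.

10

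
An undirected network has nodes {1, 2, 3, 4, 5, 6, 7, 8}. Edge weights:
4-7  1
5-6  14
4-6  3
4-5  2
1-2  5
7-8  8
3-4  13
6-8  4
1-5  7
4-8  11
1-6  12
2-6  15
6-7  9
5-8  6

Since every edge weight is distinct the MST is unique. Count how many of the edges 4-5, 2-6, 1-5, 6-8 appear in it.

Sort edges by weight, then run Kruskal:
4-7 (1): add — endpoints in different components.
4-5 (2): add — endpoints in different components.
4-6 (3): add — endpoints in different components.
6-8 (4): add — endpoints in different components.
1-2 (5): add — endpoints in different components.
5-8 (6): skip — 5 and 8 already connected.
1-5 (7): add — endpoints in different components.
7-8 (8): skip — 7 and 8 already connected.
6-7 (9): skip — 6 and 7 already connected.
4-8 (11): skip — 4 and 8 already connected.
1-6 (12): skip — 1 and 6 already connected.
3-4 (13): add — endpoints in different components.
MST edge set: {4-7, 4-5, 4-6, 6-8, 1-2, 1-5, 3-4}.
Of the listed edges, {4-5, 1-5, 6-8} are in the MST → 3.

3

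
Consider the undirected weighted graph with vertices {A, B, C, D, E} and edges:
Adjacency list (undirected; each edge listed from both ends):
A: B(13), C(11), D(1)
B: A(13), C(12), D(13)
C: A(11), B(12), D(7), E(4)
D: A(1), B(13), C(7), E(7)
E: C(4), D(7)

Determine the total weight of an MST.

Prim's algorithm from A:
Step 1: cheapest edge leaving the tree is A–D (1); add D.
Step 2: cheapest edge leaving the tree is C–D (7); add C.
Step 3: cheapest edge leaving the tree is C–E (4); add E.
Step 4: cheapest edge leaving the tree is B–C (12); add B.
MST edges: A–D, C–D, C–E, B–C; total weight 1+7+4+12 = 24.

24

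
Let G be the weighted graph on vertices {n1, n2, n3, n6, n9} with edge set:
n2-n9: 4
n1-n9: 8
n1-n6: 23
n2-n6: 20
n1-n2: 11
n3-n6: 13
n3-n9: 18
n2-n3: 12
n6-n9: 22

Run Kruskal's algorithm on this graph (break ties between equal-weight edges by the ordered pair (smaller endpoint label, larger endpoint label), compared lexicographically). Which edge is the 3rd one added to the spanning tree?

n2-n3

Kruskal: consider edges lightest-first.
n2-n9 (4): add. Components now {n1} {n3} {n2,n9} {n6}
n1-n9 (8): add. Components now {n1,n2,n9} {n3} {n6}
n1-n2 (11): skip — n1 and n2 already connected.
n2-n3 (12): add. Components now {n1,n2,n3,n9} {n6}
n3-n6 (13): add. Components now {n1,n2,n3,n6,n9}
The 3rd edge added is n2-n3.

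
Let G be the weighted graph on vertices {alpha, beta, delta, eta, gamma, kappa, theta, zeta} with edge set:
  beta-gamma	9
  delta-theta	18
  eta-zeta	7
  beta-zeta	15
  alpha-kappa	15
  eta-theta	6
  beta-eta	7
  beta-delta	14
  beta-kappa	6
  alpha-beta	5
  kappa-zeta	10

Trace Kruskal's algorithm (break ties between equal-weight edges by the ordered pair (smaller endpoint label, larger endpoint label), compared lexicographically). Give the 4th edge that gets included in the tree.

beta-eta

Kruskal: consider edges lightest-first.
alpha-beta (5): add — endpoints in different components.
beta-kappa (6): add — endpoints in different components.
eta-theta (6): add — endpoints in different components.
beta-eta (7): add — endpoints in different components.
eta-zeta (7): add — endpoints in different components.
beta-gamma (9): add — endpoints in different components.
kappa-zeta (10): skip — kappa and zeta already connected.
beta-delta (14): add — endpoints in different components.
The 4th edge added is beta-eta.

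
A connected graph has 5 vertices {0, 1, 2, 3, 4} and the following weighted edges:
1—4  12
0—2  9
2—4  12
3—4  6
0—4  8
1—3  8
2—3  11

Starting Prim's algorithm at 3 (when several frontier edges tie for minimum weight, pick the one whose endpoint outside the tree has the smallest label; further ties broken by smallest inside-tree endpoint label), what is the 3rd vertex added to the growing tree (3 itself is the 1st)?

Prim, starting at 3.
Step 1: frontier [3—4 6, 1—3 8, 2—3 11] → take 3—4 (6); add 4.
Step 2: frontier [1—3 8, 2—3 11, 0—4 8, 1—4 12, 2—4 12] → take 0—4 (8); add 0.
Step 3: frontier [0—2 9, 1—3 8, 2—3 11, 1—4 12, 2—4 12] → take 1—3 (8); add 1.
Step 4: frontier [0—2 9, 2—3 11, 2—4 12] → take 0—2 (9); add 2.
Vertex order: 3, 4, 0, 1, 2. The 3rd vertex is 0.

0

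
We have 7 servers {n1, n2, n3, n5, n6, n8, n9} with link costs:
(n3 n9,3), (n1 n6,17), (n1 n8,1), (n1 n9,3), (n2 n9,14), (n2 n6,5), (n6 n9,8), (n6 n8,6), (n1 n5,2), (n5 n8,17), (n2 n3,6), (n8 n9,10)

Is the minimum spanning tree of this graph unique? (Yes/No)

Kruskal's algorithm — process edges by increasing weight (ties by edge label):
n1 n8 (1): add. Components now {n6} {n3} {n1,n8} {n5} {n9} {n2}
n1 n5 (2): add. Components now {n6} {n3} {n1,n5,n8} {n9} {n2}
n1 n9 (3): add. Components now {n6} {n3} {n1,n5,n8,n9} {n2}
n3 n9 (3): add. Components now {n6} {n1,n3,n5,n8,n9} {n2}
n2 n6 (5): add. Components now {n2,n6} {n1,n3,n5,n8,n9}
n2 n3 (6): add. Components now {n1,n2,n3,n5,n6,n8,n9}
Non-tree edge n6 n8 has weight 6, equal to the heaviest edge on its tree cycle — swapping gives another MST of the same weight. Not unique.

No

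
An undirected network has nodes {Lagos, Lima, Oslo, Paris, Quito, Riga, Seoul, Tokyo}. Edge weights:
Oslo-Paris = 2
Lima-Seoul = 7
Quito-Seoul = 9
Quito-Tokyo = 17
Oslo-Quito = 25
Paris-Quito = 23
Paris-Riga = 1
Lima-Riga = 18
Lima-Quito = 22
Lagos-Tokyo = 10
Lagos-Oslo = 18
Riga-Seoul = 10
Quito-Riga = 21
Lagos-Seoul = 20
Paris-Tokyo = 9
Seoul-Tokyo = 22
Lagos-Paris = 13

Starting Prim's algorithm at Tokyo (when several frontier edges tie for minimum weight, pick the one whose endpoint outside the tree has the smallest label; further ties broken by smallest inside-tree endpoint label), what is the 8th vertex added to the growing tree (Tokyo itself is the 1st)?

Quito

Grow the tree from Tokyo using Prim:
Step 1: cheapest edge leaving the tree is Paris-Tokyo (9); add Paris.
Step 2: cheapest edge leaving the tree is Paris-Riga (1); add Riga.
Step 3: cheapest edge leaving the tree is Oslo-Paris (2); add Oslo.
Step 4: cheapest edge leaving the tree is Lagos-Tokyo (10); add Lagos.
Step 5: cheapest edge leaving the tree is Riga-Seoul (10); add Seoul.
Step 6: cheapest edge leaving the tree is Lima-Seoul (7); add Lima.
Step 7: cheapest edge leaving the tree is Quito-Seoul (9); add Quito.
Vertex order: Tokyo, Paris, Riga, Oslo, Lagos, Seoul, Lima, Quito. The 8th vertex is Quito.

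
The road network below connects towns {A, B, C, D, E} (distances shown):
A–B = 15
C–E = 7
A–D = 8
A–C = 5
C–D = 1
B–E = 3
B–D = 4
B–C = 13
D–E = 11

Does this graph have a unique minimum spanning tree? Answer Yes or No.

Sort edges by weight, then run Kruskal:
C–D (1): add — endpoints in different components.
B–E (3): add — endpoints in different components.
B–D (4): add — endpoints in different components.
A–C (5): add — endpoints in different components.
Every non-tree edge has weight strictly greater than the heaviest edge on the tree path between its endpoints, so the MST is unique.

Yes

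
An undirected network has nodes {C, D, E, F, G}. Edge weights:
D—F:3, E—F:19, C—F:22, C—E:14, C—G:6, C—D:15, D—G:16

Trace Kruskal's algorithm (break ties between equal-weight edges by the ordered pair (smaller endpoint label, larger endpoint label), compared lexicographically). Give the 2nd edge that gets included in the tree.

Kruskal: consider edges lightest-first.
D—F (3): add — endpoints in different components.
C—G (6): add — endpoints in different components.
C—E (14): add — endpoints in different components.
C—D (15): add — endpoints in different components.
The 2nd edge added is C—G.

C-G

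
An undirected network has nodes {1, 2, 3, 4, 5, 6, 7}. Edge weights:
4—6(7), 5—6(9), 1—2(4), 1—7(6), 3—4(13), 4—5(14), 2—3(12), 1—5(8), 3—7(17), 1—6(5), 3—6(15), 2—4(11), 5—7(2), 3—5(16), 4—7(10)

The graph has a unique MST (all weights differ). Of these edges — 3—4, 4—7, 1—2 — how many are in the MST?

1

Sort edges by weight, then run Kruskal:
5—7 (2): add. Components now {1} {2} {3} {4} {5,7} {6}
1—2 (4): add. Components now {1,2} {3} {4} {5,7} {6}
1—6 (5): add. Components now {1,2,6} {3} {4} {5,7}
1—7 (6): add. Components now {1,2,5,6,7} {3} {4}
4—6 (7): add. Components now {1,2,4,5,6,7} {3}
1—5 (8): skip — 1 and 5 already connected.
5—6 (9): skip — 5 and 6 already connected.
4—7 (10): skip — 4 and 7 already connected.
2—4 (11): skip — 2 and 4 already connected.
2—3 (12): add. Components now {1,2,3,4,5,6,7}
MST edge set: {5—7, 1—2, 1—6, 1—7, 4—6, 2—3}.
Of the listed edges, {1—2} are in the MST → 1.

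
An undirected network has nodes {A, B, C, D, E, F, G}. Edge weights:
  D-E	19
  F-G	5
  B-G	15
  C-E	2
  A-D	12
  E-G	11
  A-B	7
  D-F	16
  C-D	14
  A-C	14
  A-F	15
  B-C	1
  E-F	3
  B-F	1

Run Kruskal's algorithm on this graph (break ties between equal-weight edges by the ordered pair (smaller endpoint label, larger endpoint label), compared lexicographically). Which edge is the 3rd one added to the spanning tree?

C-E

Kruskal: consider edges lightest-first.
B-C (1): add. Components now {A} {B,C} {D} {E} {F} {G}
B-F (1): add. Components now {A} {B,C,F} {D} {E} {G}
C-E (2): add. Components now {A} {B,C,E,F} {D} {G}
E-F (3): skip — E and F already connected.
F-G (5): add. Components now {A} {B,C,E,F,G} {D}
A-B (7): add. Components now {A,B,C,E,F,G} {D}
E-G (11): skip — E and G already connected.
A-D (12): add. Components now {A,B,C,D,E,F,G}
The 3rd edge added is C-E.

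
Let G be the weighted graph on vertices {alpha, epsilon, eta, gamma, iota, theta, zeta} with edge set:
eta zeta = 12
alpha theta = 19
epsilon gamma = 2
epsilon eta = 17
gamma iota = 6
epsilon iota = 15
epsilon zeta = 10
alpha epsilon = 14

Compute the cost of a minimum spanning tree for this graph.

63

Prim's algorithm from iota:
Step 1: frontier [gamma iota 6, epsilon iota 15] → take gamma iota (6); add gamma.
Step 2: frontier [epsilon gamma 2, epsilon iota 15] → take epsilon gamma (2); add epsilon.
Step 3: frontier [epsilon zeta 10, alpha epsilon 14, epsilon eta 17] → take epsilon zeta (10); add zeta.
Step 4: frontier [alpha epsilon 14, epsilon eta 17, eta zeta 12] → take eta zeta (12); add eta.
Step 5: frontier [alpha epsilon 14] → take alpha epsilon (14); add alpha.
Step 6: frontier [alpha theta 19] → take alpha theta (19); add theta.
MST edges: gamma iota, epsilon gamma, epsilon zeta, eta zeta, alpha epsilon, alpha theta; total weight 6+2+10+12+14+19 = 63.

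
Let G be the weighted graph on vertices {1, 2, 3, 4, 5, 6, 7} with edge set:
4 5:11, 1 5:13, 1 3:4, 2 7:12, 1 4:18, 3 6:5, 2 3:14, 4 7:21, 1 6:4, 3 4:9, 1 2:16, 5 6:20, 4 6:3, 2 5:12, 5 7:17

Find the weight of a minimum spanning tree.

Kruskal's algorithm — process edges by increasing weight (ties by edge label):
4 6 (3): add — endpoints in different components.
1 3 (4): add — endpoints in different components.
1 6 (4): add — endpoints in different components.
3 6 (5): skip — 3 and 6 already connected.
3 4 (9): skip — 3 and 4 already connected.
4 5 (11): add — endpoints in different components.
2 5 (12): add — endpoints in different components.
2 7 (12): add — endpoints in different components.
MST edges: 4 6, 1 3, 1 6, 4 5, 2 5, 2 7; total weight 3+4+4+11+12+12 = 46.

46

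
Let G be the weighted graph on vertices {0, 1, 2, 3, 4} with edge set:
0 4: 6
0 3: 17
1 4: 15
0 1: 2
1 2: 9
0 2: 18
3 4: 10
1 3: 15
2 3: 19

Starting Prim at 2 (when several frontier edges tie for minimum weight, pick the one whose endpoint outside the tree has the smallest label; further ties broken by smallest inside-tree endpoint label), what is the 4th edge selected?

Grow the tree from 2 using Prim:
Step 1: cheapest edge leaving the tree is 1 2 (9); add 1.
Step 2: cheapest edge leaving the tree is 0 1 (2); add 0.
Step 3: cheapest edge leaving the tree is 0 4 (6); add 4.
Step 4: cheapest edge leaving the tree is 3 4 (10); add 3.
The 4th edge added is 3 4.

3-4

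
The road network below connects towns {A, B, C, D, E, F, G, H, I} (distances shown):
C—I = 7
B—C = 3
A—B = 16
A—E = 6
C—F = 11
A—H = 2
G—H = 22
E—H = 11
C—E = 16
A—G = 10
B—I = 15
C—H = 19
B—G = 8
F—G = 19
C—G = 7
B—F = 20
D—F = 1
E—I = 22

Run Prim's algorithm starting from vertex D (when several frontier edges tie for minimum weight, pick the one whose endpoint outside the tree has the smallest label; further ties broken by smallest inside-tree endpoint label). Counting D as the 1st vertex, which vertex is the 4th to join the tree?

Grow the tree from D using Prim:
Step 1: cheapest edge leaving the tree is D—F (1); add F.
Step 2: cheapest edge leaving the tree is C—F (11); add C.
Step 3: cheapest edge leaving the tree is B—C (3); add B.
Step 4: cheapest edge leaving the tree is C—G (7); add G.
Step 5: cheapest edge leaving the tree is C—I (7); add I.
Step 6: cheapest edge leaving the tree is A—G (10); add A.
Step 7: cheapest edge leaving the tree is A—H (2); add H.
Step 8: cheapest edge leaving the tree is A—E (6); add E.
Vertex order: D, F, C, B, G, I, A, H, E. The 4th vertex is B.

B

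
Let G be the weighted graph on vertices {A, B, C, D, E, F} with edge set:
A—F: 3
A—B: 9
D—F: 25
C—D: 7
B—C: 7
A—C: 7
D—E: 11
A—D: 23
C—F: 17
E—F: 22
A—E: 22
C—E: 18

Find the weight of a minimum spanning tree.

35

Kruskal's algorithm — process edges by increasing weight (ties by edge label):
A—F (3): add — endpoints in different components.
A—C (7): add — endpoints in different components.
B—C (7): add — endpoints in different components.
C—D (7): add — endpoints in different components.
A—B (9): skip — A and B already connected.
D—E (11): add — endpoints in different components.
MST edges: A—F, A—C, B—C, C—D, D—E; total weight 3+7+7+7+11 = 35.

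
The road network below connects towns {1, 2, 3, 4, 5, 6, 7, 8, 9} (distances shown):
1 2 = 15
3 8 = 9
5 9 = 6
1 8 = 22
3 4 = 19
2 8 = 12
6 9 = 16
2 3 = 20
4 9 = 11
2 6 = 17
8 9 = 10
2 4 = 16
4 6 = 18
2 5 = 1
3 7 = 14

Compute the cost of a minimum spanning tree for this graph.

Prim, starting at 4.
Step 1: cheapest edge leaving the tree is 4 9 (11); add 9.
Step 2: cheapest edge leaving the tree is 5 9 (6); add 5.
Step 3: cheapest edge leaving the tree is 2 5 (1); add 2.
Step 4: cheapest edge leaving the tree is 8 9 (10); add 8.
Step 5: cheapest edge leaving the tree is 3 8 (9); add 3.
Step 6: cheapest edge leaving the tree is 3 7 (14); add 7.
Step 7: cheapest edge leaving the tree is 1 2 (15); add 1.
Step 8: cheapest edge leaving the tree is 6 9 (16); add 6.
MST edges: 4 9, 5 9, 2 5, 8 9, 3 8, 3 7, 1 2, 6 9; total weight 11+6+1+10+9+14+15+16 = 82.

82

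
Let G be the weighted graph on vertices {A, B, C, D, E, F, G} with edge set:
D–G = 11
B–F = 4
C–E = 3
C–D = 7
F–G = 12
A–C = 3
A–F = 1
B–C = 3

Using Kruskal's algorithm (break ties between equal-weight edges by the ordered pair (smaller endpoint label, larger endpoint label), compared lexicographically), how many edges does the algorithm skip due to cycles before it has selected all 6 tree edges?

1

Sort edges by weight, then run Kruskal:
A–F (1): add — endpoints in different components.
A–C (3): add — endpoints in different components.
B–C (3): add — endpoints in different components.
C–E (3): add — endpoints in different components.
B–F (4): skip — B and F already connected.
C–D (7): add — endpoints in different components.
D–G (11): add — endpoints in different components.
Edges rejected before the tree was complete: 1.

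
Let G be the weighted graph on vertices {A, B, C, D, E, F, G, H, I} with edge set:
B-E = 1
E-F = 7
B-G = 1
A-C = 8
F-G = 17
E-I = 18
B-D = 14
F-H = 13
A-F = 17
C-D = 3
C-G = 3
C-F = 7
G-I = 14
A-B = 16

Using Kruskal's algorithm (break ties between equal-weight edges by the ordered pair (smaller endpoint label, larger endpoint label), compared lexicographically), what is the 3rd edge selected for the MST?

C-D

Sort edges by weight, then run Kruskal:
B-E (1): add — endpoints in different components.
B-G (1): add — endpoints in different components.
C-D (3): add — endpoints in different components.
C-G (3): add — endpoints in different components.
C-F (7): add — endpoints in different components.
E-F (7): skip — E and F already connected.
A-C (8): add — endpoints in different components.
F-H (13): add — endpoints in different components.
B-D (14): skip — B and D already connected.
G-I (14): add — endpoints in different components.
The 3rd edge added is C-D.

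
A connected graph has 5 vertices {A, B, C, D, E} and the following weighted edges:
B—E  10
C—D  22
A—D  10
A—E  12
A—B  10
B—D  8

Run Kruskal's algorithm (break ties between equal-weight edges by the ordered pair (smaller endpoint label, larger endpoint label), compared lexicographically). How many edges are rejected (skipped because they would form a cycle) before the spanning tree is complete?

Sort edges by weight, then run Kruskal:
B—D (8): add — endpoints in different components.
A—B (10): add — endpoints in different components.
A—D (10): skip — A and D already connected.
B—E (10): add — endpoints in different components.
A—E (12): skip — A and E already connected.
C—D (22): add — endpoints in different components.
Edges rejected before the tree was complete: 2.

2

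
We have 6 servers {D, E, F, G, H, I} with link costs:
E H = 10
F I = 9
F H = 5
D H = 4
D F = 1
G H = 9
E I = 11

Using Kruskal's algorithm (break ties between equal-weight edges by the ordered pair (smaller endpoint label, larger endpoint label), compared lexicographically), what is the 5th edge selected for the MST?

Kruskal's algorithm — process edges by increasing weight (ties by edge label):
D F (1): add — endpoints in different components.
D H (4): add — endpoints in different components.
F H (5): skip — F and H already connected.
F I (9): add — endpoints in different components.
G H (9): add — endpoints in different components.
E H (10): add — endpoints in different components.
The 5th edge added is E H.

E-H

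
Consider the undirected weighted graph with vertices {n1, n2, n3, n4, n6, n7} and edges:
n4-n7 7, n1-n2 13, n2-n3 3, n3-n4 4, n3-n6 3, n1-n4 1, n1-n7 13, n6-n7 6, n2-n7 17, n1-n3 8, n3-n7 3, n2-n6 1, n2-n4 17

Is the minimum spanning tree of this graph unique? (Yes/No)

No

Sort edges by weight, then run Kruskal:
n1-n4 (1): add — endpoints in different components.
n2-n6 (1): add — endpoints in different components.
n2-n3 (3): add — endpoints in different components.
n3-n6 (3): skip — n3 and n6 already connected.
n3-n7 (3): add — endpoints in different components.
n3-n4 (4): add — endpoints in different components.
Non-tree edge n3-n6 has weight 3, equal to the heaviest edge on its tree cycle — swapping gives another MST of the same weight. Not unique.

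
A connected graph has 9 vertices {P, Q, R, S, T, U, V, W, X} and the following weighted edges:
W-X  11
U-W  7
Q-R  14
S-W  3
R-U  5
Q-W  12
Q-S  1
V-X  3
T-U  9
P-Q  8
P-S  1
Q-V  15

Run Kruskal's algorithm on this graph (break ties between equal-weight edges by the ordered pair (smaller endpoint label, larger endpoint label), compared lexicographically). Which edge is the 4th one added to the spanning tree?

Kruskal's algorithm — process edges by increasing weight (ties by edge label):
P-S (1): add — endpoints in different components.
Q-S (1): add — endpoints in different components.
S-W (3): add — endpoints in different components.
V-X (3): add — endpoints in different components.
R-U (5): add — endpoints in different components.
U-W (7): add — endpoints in different components.
P-Q (8): skip — Q and P already connected.
T-U (9): add — endpoints in different components.
W-X (11): add — endpoints in different components.
The 4th edge added is V-X.

V-X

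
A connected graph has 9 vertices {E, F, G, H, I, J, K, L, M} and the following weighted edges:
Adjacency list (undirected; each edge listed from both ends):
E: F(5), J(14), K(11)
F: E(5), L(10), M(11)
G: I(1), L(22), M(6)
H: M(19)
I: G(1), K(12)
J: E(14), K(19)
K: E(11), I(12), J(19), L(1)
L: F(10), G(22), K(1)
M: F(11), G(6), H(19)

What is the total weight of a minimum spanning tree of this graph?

Kruskal's algorithm — process edges by increasing weight (ties by edge label):
G—I (1): add — endpoints in different components.
K—L (1): add — endpoints in different components.
E—F (5): add — endpoints in different components.
G—M (6): add — endpoints in different components.
F—L (10): add — endpoints in different components.
E—K (11): skip — E and K already connected.
F—M (11): add — endpoints in different components.
I—K (12): skip — I and K already connected.
E—J (14): add — endpoints in different components.
H—M (19): add — endpoints in different components.
MST edges: G—I, K—L, E—F, G—M, F—L, F—M, E—J, H—M; total weight 1+1+5+6+10+11+14+19 = 67.

67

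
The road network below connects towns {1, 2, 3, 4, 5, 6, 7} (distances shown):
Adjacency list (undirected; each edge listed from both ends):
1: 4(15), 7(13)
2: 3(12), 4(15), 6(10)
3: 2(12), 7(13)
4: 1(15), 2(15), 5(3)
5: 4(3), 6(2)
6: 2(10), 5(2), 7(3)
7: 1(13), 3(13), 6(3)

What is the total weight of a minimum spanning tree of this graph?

Kruskal's algorithm — process edges by increasing weight (ties by edge label):
5 6 (2): add. Components now {1} {2} {3} {4} {5,6} {7}
4 5 (3): add. Components now {1} {2} {3} {4,5,6} {7}
6 7 (3): add. Components now {1} {2} {3} {4,5,6,7}
2 6 (10): add. Components now {1} {2,4,5,6,7} {3}
2 3 (12): add. Components now {1} {2,3,4,5,6,7}
1 7 (13): add. Components now {1,2,3,4,5,6,7}
MST edges: 5 6, 4 5, 6 7, 2 6, 2 3, 1 7; total weight 2+3+3+10+12+13 = 43.

43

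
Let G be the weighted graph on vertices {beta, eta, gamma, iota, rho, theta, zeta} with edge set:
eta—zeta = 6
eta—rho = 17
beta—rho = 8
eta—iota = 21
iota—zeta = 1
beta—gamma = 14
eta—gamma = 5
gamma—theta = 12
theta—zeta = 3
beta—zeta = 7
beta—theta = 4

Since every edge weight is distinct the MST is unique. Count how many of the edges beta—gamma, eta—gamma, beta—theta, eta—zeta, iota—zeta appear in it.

4

Sort edges by weight, then run Kruskal:
iota—zeta (1): add. Components now {iota,zeta} {eta} {theta} {gamma} {beta} {rho}
theta—zeta (3): add. Components now {iota,theta,zeta} {eta} {gamma} {beta} {rho}
beta—theta (4): add. Components now {beta,iota,theta,zeta} {eta} {gamma} {rho}
eta—gamma (5): add. Components now {beta,iota,theta,zeta} {eta,gamma} {rho}
eta—zeta (6): add. Components now {beta,eta,gamma,iota,theta,zeta} {rho}
beta—zeta (7): skip — zeta and beta already connected.
beta—rho (8): add. Components now {beta,eta,gamma,iota,rho,theta,zeta}
MST edge set: {iota—zeta, theta—zeta, beta—theta, eta—gamma, eta—zeta, beta—rho}.
Of the listed edges, {eta—gamma, beta—theta, eta—zeta, iota—zeta} are in the MST → 4.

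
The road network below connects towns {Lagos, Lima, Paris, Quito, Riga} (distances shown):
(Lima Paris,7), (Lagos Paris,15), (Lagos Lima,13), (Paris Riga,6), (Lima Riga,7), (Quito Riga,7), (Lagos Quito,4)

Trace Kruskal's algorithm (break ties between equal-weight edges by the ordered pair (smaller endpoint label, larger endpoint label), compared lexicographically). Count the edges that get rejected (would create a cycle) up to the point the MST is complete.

1

Kruskal: consider edges lightest-first.
Lagos Quito (4): add — endpoints in different components.
Paris Riga (6): add — endpoints in different components.
Lima Paris (7): add — endpoints in different components.
Lima Riga (7): skip — Lima and Riga already connected.
Quito Riga (7): add — endpoints in different components.
Edges rejected before the tree was complete: 1.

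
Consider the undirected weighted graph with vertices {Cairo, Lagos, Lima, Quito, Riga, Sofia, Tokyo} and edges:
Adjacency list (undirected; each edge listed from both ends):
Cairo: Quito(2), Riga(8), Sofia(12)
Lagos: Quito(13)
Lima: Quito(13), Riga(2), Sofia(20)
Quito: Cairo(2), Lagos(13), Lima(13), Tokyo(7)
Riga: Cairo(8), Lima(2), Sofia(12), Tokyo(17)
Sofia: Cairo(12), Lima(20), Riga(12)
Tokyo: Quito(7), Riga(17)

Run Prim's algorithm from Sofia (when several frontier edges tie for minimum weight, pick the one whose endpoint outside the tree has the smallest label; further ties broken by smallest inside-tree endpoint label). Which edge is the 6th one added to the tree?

Grow the tree from Sofia using Prim:
Step 1: frontier [Cairo–Sofia 12, Riga–Sofia 12, Lima–Sofia 20] → take Cairo–Sofia (12); add Cairo.
Step 2: frontier [Cairo–Quito 2, Cairo–Riga 8, Riga–Sofia 12, Lima–Sofia 20] → take Cairo–Quito (2); add Quito.
Step 3: frontier [Cairo–Riga 8, Quito–Tokyo 7, Lagos–Quito 13, Lima–Quito 13, Riga–Sofia 12, Lima–Sofia 20] → take Quito–Tokyo (7); add Tokyo.
Step 4: frontier [Cairo–Riga 8, Lagos–Quito 13, Lima–Quito 13, Riga–Sofia 12, Lima–Sofia 20, Riga–Tokyo 17] → take Cairo–Riga (8); add Riga.
Step 5: frontier [Lagos–Quito 13, Lima–Quito 13, Lima–Riga 2, Lima–Sofia 20] → take Lima–Riga (2); add Lima.
Step 6: frontier [Lagos–Quito 13] → take Lagos–Quito (13); add Lagos.
The 6th edge added is Lagos–Quito.

Lagos-Quito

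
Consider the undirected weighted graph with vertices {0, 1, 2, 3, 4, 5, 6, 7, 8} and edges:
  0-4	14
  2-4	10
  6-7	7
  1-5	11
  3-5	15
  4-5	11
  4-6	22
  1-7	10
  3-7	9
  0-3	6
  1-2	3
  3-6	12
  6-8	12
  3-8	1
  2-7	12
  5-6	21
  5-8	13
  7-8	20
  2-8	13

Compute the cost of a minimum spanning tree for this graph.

Grow the tree from 3 using Prim:
Step 1: cheapest edge leaving the tree is 3-8 (1); add 8.
Step 2: cheapest edge leaving the tree is 0-3 (6); add 0.
Step 3: cheapest edge leaving the tree is 3-7 (9); add 7.
Step 4: cheapest edge leaving the tree is 6-7 (7); add 6.
Step 5: cheapest edge leaving the tree is 1-7 (10); add 1.
Step 6: cheapest edge leaving the tree is 1-2 (3); add 2.
Step 7: cheapest edge leaving the tree is 2-4 (10); add 4.
Step 8: cheapest edge leaving the tree is 1-5 (11); add 5.
MST edges: 3-8, 0-3, 3-7, 6-7, 1-7, 1-2, 2-4, 1-5; total weight 1+6+9+7+10+3+10+11 = 57.

57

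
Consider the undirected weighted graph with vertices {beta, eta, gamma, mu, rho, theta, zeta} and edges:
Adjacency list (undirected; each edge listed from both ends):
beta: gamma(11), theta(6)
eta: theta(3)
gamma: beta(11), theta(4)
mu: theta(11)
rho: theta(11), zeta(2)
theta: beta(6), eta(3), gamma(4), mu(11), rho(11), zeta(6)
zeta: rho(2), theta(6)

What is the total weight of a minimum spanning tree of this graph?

Kruskal's algorithm — process edges by increasing weight (ties by edge label):
rho-zeta (2): add — endpoints in different components.
eta-theta (3): add — endpoints in different components.
gamma-theta (4): add — endpoints in different components.
beta-theta (6): add — endpoints in different components.
theta-zeta (6): add — endpoints in different components.
beta-gamma (11): skip — beta and gamma already connected.
mu-theta (11): add — endpoints in different components.
MST edges: rho-zeta, eta-theta, gamma-theta, beta-theta, theta-zeta, mu-theta; total weight 2+3+4+6+6+11 = 32.

32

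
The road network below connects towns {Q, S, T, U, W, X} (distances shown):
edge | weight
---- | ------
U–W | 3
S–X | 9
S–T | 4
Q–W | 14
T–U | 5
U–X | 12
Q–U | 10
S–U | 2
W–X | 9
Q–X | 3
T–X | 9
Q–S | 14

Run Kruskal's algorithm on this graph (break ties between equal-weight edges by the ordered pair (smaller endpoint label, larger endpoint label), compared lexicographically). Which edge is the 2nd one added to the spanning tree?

Q-X

Sort edges by weight, then run Kruskal:
S–U (2): add. Components now {Q} {W} {T} {X} {S,U}
Q–X (3): add. Components now {Q,X} {W} {T} {S,U}
U–W (3): add. Components now {Q,X} {S,U,W} {T}
S–T (4): add. Components now {Q,X} {S,T,U,W}
T–U (5): skip — T and U already connected.
S–X (9): add. Components now {Q,S,T,U,W,X}
The 2nd edge added is Q–X.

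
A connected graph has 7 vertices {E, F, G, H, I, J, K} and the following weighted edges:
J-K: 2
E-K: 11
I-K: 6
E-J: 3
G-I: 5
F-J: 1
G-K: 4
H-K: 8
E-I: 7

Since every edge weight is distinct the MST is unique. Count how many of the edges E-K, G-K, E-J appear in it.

2

Sort edges by weight, then run Kruskal:
F-J (1): add — endpoints in different components.
J-K (2): add — endpoints in different components.
E-J (3): add — endpoints in different components.
G-K (4): add — endpoints in different components.
G-I (5): add — endpoints in different components.
I-K (6): skip — I and K already connected.
E-I (7): skip — E and I already connected.
H-K (8): add — endpoints in different components.
MST edge set: {F-J, J-K, E-J, G-K, G-I, H-K}.
Of the listed edges, {G-K, E-J} are in the MST → 2.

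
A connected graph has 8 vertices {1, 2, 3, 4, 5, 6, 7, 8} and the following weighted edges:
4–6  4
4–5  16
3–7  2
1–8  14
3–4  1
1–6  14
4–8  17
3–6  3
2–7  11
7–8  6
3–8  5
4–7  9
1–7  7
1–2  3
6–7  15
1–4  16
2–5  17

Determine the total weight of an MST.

Kruskal: consider edges lightest-first.
3–4 (1): add — endpoints in different components.
3–7 (2): add — endpoints in different components.
1–2 (3): add — endpoints in different components.
3–6 (3): add — endpoints in different components.
4–6 (4): skip — 4 and 6 already connected.
3–8 (5): add — endpoints in different components.
7–8 (6): skip — 7 and 8 already connected.
1–7 (7): add — endpoints in different components.
4–7 (9): skip — 4 and 7 already connected.
2–7 (11): skip — 2 and 7 already connected.
1–6 (14): skip — 1 and 6 already connected.
1–8 (14): skip — 1 and 8 already connected.
6–7 (15): skip — 6 and 7 already connected.
1–4 (16): skip — 1 and 4 already connected.
4–5 (16): add — endpoints in different components.
MST edges: 3–4, 3–7, 1–2, 3–6, 3–8, 1–7, 4–5; total weight 1+2+3+3+5+7+16 = 37.

37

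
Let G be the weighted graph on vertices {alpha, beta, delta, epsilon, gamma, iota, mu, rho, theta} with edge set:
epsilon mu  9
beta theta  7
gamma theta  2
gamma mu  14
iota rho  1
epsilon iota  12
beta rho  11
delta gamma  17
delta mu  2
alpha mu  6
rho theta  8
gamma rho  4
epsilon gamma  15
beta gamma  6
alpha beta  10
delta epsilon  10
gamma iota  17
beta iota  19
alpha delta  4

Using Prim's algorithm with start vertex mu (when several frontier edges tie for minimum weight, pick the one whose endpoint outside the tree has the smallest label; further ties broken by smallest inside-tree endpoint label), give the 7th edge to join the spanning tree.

gamma-rho

Prim, starting at mu.
Step 1: cheapest edge leaving the tree is delta mu (2); add delta.
Step 2: cheapest edge leaving the tree is alpha delta (4); add alpha.
Step 3: cheapest edge leaving the tree is epsilon mu (9); add epsilon.
Step 4: cheapest edge leaving the tree is alpha beta (10); add beta.
Step 5: cheapest edge leaving the tree is beta gamma (6); add gamma.
Step 6: cheapest edge leaving the tree is gamma theta (2); add theta.
Step 7: cheapest edge leaving the tree is gamma rho (4); add rho.
Step 8: cheapest edge leaving the tree is iota rho (1); add iota.
The 7th edge added is gamma rho.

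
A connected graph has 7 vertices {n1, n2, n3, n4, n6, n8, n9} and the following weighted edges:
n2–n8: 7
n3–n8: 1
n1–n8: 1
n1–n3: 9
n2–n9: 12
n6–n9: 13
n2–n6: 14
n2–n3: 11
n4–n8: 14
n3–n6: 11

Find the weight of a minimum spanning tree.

46

Prim, starting at n9.
Step 1: cheapest edge leaving the tree is n2–n9 (12); add n2.
Step 2: cheapest edge leaving the tree is n2–n8 (7); add n8.
Step 3: cheapest edge leaving the tree is n1–n8 (1); add n1.
Step 4: cheapest edge leaving the tree is n3–n8 (1); add n3.
Step 5: cheapest edge leaving the tree is n3–n6 (11); add n6.
Step 6: cheapest edge leaving the tree is n4–n8 (14); add n4.
MST edges: n2–n9, n2–n8, n1–n8, n3–n8, n3–n6, n4–n8; total weight 12+7+1+1+11+14 = 46.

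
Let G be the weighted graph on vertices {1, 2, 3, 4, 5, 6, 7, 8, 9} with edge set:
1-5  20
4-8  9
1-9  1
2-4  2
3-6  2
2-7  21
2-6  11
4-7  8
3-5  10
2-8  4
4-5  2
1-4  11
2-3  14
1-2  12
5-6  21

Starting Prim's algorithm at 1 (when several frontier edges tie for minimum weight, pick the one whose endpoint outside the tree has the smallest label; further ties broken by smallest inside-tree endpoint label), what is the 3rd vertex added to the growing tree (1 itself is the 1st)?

Prim, starting at 1.
Step 1: cheapest edge leaving the tree is 1-9 (1); add 9.
Step 2: cheapest edge leaving the tree is 1-4 (11); add 4.
Step 3: cheapest edge leaving the tree is 2-4 (2); add 2.
Step 4: cheapest edge leaving the tree is 4-5 (2); add 5.
Step 5: cheapest edge leaving the tree is 2-8 (4); add 8.
Step 6: cheapest edge leaving the tree is 4-7 (8); add 7.
Step 7: cheapest edge leaving the tree is 3-5 (10); add 3.
Step 8: cheapest edge leaving the tree is 3-6 (2); add 6.
Vertex order: 1, 9, 4, 2, 5, 8, 7, 3, 6. The 3rd vertex is 4.

4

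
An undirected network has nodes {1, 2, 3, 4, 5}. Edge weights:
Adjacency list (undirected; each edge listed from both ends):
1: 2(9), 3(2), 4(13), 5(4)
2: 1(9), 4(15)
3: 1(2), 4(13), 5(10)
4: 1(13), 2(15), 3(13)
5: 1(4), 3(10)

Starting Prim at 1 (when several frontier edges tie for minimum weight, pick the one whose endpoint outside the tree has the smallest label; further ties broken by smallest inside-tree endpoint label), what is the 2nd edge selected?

1-5

Grow the tree from 1 using Prim:
Step 1: frontier [1–3 2, 1–5 4, 1–2 9, 1–4 13] → take 1–3 (2); add 3.
Step 2: frontier [1–5 4, 1–2 9, 1–4 13, 3–5 10, 3–4 13] → take 1–5 (4); add 5.
Step 3: frontier [1–2 9, 1–4 13, 3–4 13] → take 1–2 (9); add 2.
Step 4: frontier [1–4 13, 2–4 15, 3–4 13] → take 1–4 (13); add 4.
The 2nd edge added is 1–5.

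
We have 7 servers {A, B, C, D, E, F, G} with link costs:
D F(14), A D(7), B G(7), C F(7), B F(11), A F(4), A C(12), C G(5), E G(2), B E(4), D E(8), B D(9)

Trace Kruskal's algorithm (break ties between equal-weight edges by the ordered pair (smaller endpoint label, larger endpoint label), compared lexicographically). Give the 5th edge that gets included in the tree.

A-D

Sort edges by weight, then run Kruskal:
E G (2): add. Components now {A} {B} {C} {D} {E,G} {F}
A F (4): add. Components now {A,F} {B} {C} {D} {E,G}
B E (4): add. Components now {A,F} {B,E,G} {C} {D}
C G (5): add. Components now {A,F} {B,C,E,G} {D}
A D (7): add. Components now {A,D,F} {B,C,E,G}
B G (7): skip — B and G already connected.
C F (7): add. Components now {A,B,C,D,E,F,G}
The 5th edge added is A D.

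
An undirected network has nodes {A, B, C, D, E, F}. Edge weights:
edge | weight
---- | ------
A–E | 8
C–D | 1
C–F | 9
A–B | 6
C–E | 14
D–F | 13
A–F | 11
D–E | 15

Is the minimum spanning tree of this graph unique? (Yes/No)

Kruskal: consider edges lightest-first.
C–D (1): add — endpoints in different components.
A–B (6): add — endpoints in different components.
A–E (8): add — endpoints in different components.
C–F (9): add — endpoints in different components.
A–F (11): add — endpoints in different components.
Every non-tree edge has weight strictly greater than the heaviest edge on the tree path between its endpoints, so the MST is unique.

Yes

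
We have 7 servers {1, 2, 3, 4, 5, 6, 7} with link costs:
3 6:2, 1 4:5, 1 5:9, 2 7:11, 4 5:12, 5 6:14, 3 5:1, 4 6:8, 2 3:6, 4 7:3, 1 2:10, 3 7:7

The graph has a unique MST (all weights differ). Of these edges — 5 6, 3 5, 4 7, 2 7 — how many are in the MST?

Sort edges by weight, then run Kruskal:
3 5 (1): add — endpoints in different components.
3 6 (2): add — endpoints in different components.
4 7 (3): add — endpoints in different components.
1 4 (5): add — endpoints in different components.
2 3 (6): add — endpoints in different components.
3 7 (7): add — endpoints in different components.
MST edge set: {3 5, 3 6, 4 7, 1 4, 2 3, 3 7}.
Of the listed edges, {3 5, 4 7} are in the MST → 2.

2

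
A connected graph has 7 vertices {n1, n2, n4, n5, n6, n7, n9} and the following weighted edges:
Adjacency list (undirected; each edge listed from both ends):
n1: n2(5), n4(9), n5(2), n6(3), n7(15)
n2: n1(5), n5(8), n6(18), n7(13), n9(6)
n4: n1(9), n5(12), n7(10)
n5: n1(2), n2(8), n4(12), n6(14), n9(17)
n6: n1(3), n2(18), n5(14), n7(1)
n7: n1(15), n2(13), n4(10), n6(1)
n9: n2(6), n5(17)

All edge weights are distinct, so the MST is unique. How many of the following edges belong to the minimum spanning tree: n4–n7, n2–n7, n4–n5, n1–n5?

Kruskal's algorithm — process edges by increasing weight (ties by edge label):
n6–n7 (1): add — endpoints in different components.
n1–n5 (2): add — endpoints in different components.
n1–n6 (3): add — endpoints in different components.
n1–n2 (5): add — endpoints in different components.
n2–n9 (6): add — endpoints in different components.
n2–n5 (8): skip — n2 and n5 already connected.
n1–n4 (9): add — endpoints in different components.
MST edge set: {n6–n7, n1–n5, n1–n6, n1–n2, n2–n9, n1–n4}.
Of the listed edges, {n1–n5} are in the MST → 1.

1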